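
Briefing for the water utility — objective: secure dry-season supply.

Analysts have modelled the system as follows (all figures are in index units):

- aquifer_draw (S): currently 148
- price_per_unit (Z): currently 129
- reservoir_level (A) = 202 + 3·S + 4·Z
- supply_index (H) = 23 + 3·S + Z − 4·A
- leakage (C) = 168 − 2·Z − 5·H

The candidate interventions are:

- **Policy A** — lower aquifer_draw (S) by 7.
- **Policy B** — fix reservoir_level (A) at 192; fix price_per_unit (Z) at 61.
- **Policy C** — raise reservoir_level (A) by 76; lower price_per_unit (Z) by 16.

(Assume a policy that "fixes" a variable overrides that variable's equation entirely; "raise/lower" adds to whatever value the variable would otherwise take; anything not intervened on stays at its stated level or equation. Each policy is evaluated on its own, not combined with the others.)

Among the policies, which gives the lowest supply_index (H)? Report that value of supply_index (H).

Policy A (S − 7):
  S = 148 − 7 = 141
  Z = 129
  A = 202 + 3·141 + 4·129 = 1141
  H = 23 + 3·141 + 129 − 4·1141 = -3989
Policy B (A := 192, Z := 61):
  S = 148
  Z = 61
  A = 192
  H = 23 + 3·148 + 61 − 4·192 = -240
Policy C (A + 76, Z − 16):
  S = 148
  Z = 129 − 16 = 113
  A = 202 + 3·148 + 4·113 (+76 from intervention) = 1174
  H = 23 + 3·148 + 113 − 4·1174 = -4116
Comparing — Policy A: H=-3989, Policy B: H=-240, Policy C: H=-4116. Lowest is -4116 (Policy C).

-4116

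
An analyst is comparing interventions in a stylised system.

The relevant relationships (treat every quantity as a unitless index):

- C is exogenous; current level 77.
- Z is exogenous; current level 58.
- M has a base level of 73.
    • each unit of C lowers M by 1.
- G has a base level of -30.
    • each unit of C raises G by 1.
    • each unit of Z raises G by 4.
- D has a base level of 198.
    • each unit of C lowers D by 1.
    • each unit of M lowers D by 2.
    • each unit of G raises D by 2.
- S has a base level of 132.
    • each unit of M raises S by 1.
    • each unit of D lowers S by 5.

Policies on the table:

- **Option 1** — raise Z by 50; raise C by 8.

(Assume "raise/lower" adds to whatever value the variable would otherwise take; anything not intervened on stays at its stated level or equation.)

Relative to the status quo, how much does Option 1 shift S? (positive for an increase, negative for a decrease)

-2128

Baseline:
  C = 77
  Z = 58
  M = 73 − 77 = -4
  G = -30 + 77 + 4·58 = 279
  D = 198 − 77 − 2·(-4) + 2·279 = 687
  S = 132 + (-4) − 5·687 = -3307
Option 1 (Z + 50, C + 8):
  C = 77 + 8 = 85
  Z = 58 + 50 = 108
  M = 73 − 85 = -12
  G = -30 + 85 + 4·108 = 487
  D = 198 − 85 − 2·(-12) + 2·487 = 1111
  S = 132 + (-12) − 5·1111 = -5435
Change in S: -5435 − (-3307) = -2128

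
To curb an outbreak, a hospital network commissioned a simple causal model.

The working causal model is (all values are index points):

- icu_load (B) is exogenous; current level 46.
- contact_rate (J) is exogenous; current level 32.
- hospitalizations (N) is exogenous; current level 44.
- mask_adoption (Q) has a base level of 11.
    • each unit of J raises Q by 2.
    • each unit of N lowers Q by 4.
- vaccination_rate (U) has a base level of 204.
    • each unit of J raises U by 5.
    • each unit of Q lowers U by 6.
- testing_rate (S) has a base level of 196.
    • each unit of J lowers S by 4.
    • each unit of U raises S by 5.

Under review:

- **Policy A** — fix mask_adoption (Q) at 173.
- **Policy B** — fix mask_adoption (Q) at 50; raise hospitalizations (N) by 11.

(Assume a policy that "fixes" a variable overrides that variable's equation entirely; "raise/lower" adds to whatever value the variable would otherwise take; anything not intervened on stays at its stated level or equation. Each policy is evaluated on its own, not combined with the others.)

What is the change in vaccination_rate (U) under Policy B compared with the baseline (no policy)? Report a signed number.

-906

Baseline:
  J = 32
  N = 44
  Q = 11 + 2·32 − 4·44 = -101
  U = 204 + 5·32 − 6·(-101) = 970
Policy B (Q := 50, N + 11):
  J = 32
  N = 44 + 11 = 55
  Q = 50
  U = 204 + 5·32 − 6·50 = 64
Change in U: 64 − 970 = -906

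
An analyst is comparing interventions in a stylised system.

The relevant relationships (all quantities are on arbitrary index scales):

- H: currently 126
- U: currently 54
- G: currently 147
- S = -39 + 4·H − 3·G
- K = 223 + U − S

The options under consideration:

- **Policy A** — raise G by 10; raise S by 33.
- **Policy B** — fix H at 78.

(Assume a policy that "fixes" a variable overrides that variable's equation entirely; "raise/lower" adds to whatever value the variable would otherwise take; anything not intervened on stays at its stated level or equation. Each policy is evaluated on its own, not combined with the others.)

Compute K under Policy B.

Policy B (H := 78):
  H = 78
  U = 54
  G = 147
  S = -39 + 4·78 − 3·147 = -168
  K = 223 + 54 − (-168) = 445

445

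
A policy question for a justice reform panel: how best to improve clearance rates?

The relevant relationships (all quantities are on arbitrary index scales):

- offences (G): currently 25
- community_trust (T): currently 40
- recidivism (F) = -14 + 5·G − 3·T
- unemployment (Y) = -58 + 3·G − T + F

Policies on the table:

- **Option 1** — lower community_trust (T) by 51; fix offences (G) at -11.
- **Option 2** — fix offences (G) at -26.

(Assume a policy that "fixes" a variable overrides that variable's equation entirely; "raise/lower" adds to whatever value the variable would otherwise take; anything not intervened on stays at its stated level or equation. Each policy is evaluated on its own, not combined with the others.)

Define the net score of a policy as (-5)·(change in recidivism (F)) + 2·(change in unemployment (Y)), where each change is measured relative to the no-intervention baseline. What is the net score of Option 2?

Baseline:
  G = 25
  T = 40
  F = -14 + 5·25 − 3·40 = -9
  Y = -58 + 3·25 − 40 + (-9) = -32
Option 2 (G := -26):
  G = -26
  T = 40
  F = -14 + 5·(-26) − 3·40 = -264
  Y = -58 + 3·(-26) − 40 + (-264) = -440
ΔF = -264 − (-9) = -255; ΔY = -440 − (-32) = -408
Score = (-5)·(-255) + 2·(-408) = 459

459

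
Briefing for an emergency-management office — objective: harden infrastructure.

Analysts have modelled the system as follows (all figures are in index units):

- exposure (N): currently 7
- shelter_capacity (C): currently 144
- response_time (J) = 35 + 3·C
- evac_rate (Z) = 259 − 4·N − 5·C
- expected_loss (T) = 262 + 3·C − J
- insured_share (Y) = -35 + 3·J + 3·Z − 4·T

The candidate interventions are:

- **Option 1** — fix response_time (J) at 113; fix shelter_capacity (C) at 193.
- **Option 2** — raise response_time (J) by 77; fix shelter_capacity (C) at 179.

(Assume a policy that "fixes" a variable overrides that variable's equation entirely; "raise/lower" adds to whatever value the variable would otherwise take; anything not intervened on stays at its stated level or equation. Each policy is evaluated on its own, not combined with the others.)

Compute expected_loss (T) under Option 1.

728

Option 1 (J := 113, C := 193):
  C = 193
  J = 113
  T = 262 + 3·193 − 113 = 728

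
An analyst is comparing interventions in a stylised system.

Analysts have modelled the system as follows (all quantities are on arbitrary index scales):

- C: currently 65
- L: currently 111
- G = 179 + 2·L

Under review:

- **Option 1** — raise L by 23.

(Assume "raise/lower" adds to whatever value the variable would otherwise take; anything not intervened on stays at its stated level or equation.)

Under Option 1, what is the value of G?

447

Option 1 (L + 23):
  L = 111 + 23 = 134
  G = 179 + 2·134 = 447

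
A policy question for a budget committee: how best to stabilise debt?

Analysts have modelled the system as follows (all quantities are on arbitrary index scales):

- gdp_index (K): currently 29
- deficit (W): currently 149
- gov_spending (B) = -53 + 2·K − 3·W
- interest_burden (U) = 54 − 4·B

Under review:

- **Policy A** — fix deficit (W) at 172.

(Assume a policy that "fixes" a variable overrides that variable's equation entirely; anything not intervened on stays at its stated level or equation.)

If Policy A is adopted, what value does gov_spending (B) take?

-511

Policy A (W := 172):
  K = 29
  W = 172
  B = -53 + 2·29 − 3·172 = -511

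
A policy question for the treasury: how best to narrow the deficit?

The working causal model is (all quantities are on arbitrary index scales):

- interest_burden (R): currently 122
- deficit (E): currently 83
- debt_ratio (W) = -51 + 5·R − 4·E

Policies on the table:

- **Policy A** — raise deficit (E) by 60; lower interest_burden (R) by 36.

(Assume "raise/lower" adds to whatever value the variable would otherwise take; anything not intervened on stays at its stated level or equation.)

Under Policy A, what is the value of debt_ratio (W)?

-193

Policy A (E + 60, R − 36):
  R = 122 − 36 = 86
  E = 83 + 60 = 143
  W = -51 + 5·86 − 4·143 = -193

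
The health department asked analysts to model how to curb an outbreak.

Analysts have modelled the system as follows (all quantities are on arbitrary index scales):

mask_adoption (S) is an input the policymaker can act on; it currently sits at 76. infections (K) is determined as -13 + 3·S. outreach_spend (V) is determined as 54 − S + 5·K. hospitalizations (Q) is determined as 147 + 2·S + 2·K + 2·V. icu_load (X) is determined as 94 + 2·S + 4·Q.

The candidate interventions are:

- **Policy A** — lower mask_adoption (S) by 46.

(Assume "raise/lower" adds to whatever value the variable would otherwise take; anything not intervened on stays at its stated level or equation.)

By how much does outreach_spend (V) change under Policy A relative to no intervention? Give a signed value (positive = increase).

Baseline:
  S = 76
  K = -13 + 3·76 = 215
  V = 54 − 76 + 5·215 = 1053
Policy A (S − 46):
  S = 76 − 46 = 30
  K = -13 + 3·30 = 77
  V = 54 − 30 + 5·77 = 409
Change in V: 409 − 1053 = -644

-644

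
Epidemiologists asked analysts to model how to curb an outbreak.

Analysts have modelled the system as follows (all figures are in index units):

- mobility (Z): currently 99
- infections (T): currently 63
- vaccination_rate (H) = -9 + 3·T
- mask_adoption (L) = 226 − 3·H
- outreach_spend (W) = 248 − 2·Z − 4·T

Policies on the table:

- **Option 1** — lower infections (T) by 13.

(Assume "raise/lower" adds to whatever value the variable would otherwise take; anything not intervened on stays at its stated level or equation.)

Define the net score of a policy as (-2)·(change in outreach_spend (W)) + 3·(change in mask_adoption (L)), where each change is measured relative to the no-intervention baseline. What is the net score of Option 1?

Baseline:
  Z = 99
  T = 63
  H = -9 + 3·63 = 180
  L = 226 − 3·180 = -314
  W = 248 − 2·99 − 4·63 = -202
Option 1 (T − 13):
  Z = 99
  T = 63 − 13 = 50
  H = -9 + 3·50 = 141
  L = 226 − 3·141 = -197
  W = 248 − 2·99 − 4·50 = -150
ΔW = -150 − (-202) = 52; ΔL = -197 − (-314) = 117
Score = (-2)·52 + 3·117 = 247

247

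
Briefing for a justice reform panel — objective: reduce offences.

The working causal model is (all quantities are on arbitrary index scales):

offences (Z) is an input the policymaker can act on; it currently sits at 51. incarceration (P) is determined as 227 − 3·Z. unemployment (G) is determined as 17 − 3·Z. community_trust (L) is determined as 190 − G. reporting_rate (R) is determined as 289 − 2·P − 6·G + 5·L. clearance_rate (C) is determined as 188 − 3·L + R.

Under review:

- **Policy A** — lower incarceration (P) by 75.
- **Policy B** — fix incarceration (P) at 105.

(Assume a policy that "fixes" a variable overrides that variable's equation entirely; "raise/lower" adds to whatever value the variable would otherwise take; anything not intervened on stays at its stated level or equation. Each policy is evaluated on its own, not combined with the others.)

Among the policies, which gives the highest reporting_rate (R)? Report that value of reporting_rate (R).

Policy A (P − 75):
  Z = 51
  P = 227 − 3·51 (−75 from intervention) = -1
  G = 17 − 3·51 = -136
  L = 190 − (-136) = 326
  R = 289 − 2·(-1) − 6·(-136) + 5·326 = 2737
Policy B (P := 105):
  Z = 51
  P = 105
  G = 17 − 3·51 = -136
  L = 190 − (-136) = 326
  R = 289 − 2·105 − 6·(-136) + 5·326 = 2525
Comparing — Policy A: R=2737, Policy B: R=2525. Highest is 2737 (Policy A).

2737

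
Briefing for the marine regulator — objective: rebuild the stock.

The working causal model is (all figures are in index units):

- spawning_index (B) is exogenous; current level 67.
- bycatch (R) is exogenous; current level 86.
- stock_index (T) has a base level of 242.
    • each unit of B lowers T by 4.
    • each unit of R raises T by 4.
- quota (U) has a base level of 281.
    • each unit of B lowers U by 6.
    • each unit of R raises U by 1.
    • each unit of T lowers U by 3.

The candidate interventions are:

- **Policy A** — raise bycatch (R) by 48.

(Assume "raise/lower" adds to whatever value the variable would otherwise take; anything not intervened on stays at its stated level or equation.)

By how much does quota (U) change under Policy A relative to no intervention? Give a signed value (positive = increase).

Baseline:
  B = 67
  R = 86
  T = 242 − 4·67 + 4·86 = 318
  U = 281 − 6·67 + 86 − 3·318 = -989
Policy A (R + 48):
  B = 67
  R = 86 + 48 = 134
  T = 242 − 4·67 + 4·134 = 510
  U = 281 − 6·67 + 134 − 3·510 = -1517
Change in U: -1517 − (-989) = -528

-528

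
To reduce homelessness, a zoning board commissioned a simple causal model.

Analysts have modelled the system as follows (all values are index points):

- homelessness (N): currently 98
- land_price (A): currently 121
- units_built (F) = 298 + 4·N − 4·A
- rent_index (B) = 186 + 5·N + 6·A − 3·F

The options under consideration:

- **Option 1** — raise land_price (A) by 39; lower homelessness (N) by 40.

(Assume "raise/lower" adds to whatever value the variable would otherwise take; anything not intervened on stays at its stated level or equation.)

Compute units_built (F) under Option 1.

Option 1 (A + 39, N − 40):
  N = 98 − 40 = 58
  A = 121 + 39 = 160
  F = 298 + 4·58 − 4·160 = -110

-110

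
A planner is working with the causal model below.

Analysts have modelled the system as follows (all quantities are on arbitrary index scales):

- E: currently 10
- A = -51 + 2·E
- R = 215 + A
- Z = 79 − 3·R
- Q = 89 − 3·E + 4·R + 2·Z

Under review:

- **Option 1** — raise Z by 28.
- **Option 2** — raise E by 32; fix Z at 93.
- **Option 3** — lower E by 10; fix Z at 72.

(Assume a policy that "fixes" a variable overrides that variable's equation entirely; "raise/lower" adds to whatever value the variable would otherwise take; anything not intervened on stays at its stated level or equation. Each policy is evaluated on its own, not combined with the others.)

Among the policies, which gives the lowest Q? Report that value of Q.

-95

Option 1 (Z + 28):
  E = 10
  A = -51 + 2·10 = -31
  R = 215 + (-31) = 184
  Z = 79 − 3·184 (+28 from intervention) = -445
  Q = 89 − 3·10 + 4·184 + 2·(-445) = -95
Option 2 (E + 32, Z := 93):
  E = 10 + 32 = 42
  A = -51 + 2·42 = 33
  R = 215 + 33 = 248
  Z = 93
  Q = 89 − 3·42 + 4·248 + 2·93 = 1141
Option 3 (E − 10, Z := 72):
  E = 10 − 10 = 0
  A = -51 + 2·0 = -51
  R = 215 + (-51) = 164
  Z = 72
  Q = 89 − 3·0 + 4·164 + 2·72 = 889
Comparing — Option 1: Q=-95, Option 2: Q=1141, Option 3: Q=889. Lowest is -95 (Option 1).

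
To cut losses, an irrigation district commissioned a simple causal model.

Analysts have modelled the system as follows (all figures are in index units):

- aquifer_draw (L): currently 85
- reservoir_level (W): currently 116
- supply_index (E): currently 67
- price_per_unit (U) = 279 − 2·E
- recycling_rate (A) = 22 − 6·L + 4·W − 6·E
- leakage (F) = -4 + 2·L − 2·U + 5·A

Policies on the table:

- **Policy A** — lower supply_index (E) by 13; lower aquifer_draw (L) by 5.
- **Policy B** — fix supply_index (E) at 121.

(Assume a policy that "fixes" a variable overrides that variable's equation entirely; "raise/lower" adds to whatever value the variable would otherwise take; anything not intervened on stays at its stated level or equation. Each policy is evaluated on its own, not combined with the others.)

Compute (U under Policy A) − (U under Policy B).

Policy A (E − 13, L − 5):
  E = 67 − 13 = 54
  U = 279 − 2·54 = 171
Policy B (E := 121):
  E = 121
  U = 279 − 2·121 = 37
U: 171 − 37 = 134

134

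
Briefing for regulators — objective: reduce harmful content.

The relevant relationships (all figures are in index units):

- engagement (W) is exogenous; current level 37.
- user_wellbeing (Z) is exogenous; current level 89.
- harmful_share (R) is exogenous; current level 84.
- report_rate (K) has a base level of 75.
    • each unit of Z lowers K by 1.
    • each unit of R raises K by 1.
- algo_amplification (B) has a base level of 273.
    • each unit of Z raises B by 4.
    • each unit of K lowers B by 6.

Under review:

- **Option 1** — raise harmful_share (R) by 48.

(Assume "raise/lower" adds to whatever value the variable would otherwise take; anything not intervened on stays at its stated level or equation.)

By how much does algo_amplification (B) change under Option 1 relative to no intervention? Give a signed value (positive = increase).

-288

Baseline:
  Z = 89
  R = 84
  K = 75 − 89 + 84 = 70
  B = 273 + 4·89 − 6·70 = 209
Option 1 (R + 48):
  Z = 89
  R = 84 + 48 = 132
  K = 75 − 89 + 132 = 118
  B = 273 + 4·89 − 6·118 = -79
Change in B: -79 − 209 = -288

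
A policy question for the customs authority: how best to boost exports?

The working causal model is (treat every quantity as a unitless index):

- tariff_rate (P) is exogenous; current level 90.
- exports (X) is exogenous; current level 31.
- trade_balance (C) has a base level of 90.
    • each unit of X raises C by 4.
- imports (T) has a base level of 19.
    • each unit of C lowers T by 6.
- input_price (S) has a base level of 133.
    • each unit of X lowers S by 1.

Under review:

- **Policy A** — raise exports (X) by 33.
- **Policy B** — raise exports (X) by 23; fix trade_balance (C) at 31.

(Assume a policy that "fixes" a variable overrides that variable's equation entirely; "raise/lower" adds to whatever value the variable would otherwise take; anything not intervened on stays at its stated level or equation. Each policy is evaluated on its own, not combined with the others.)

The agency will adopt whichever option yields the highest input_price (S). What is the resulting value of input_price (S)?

Policy A (X + 33):
  X = 31 + 33 = 64
  S = 133 − 64 = 69
Policy B (X + 23, C := 31):
  X = 31 + 23 = 54
  S = 133 − 54 = 79
Comparing — Policy A: S=69, Policy B: S=79. Highest is 79 (Policy B).

79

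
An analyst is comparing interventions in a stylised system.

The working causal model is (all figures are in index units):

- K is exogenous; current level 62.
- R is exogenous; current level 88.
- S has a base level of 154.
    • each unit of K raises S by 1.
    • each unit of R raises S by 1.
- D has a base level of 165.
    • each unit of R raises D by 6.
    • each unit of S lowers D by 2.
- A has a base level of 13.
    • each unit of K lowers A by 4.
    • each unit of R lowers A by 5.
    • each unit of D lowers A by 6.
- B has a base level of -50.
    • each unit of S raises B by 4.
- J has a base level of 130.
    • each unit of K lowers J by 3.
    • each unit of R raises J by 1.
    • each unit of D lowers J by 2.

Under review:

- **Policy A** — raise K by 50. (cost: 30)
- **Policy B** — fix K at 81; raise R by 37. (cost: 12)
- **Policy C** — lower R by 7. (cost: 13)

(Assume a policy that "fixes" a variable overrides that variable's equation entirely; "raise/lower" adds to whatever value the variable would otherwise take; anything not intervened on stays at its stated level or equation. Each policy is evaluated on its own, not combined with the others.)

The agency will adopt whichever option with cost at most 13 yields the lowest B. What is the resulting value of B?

1138

Policy B (K := 81, R + 37):
  K = 81
  R = 88 + 37 = 125
  S = 154 + 81 + 125 = 360
  B = -50 + 4·360 = 1390
Policy C (R − 7):
  K = 62
  R = 88 − 7 = 81
  S = 154 + 62 + 81 = 297
  B = -50 + 4·297 = 1138
Comparing — Policy B: B=1390, Policy C: B=1138. Lowest is 1138 (Policy C).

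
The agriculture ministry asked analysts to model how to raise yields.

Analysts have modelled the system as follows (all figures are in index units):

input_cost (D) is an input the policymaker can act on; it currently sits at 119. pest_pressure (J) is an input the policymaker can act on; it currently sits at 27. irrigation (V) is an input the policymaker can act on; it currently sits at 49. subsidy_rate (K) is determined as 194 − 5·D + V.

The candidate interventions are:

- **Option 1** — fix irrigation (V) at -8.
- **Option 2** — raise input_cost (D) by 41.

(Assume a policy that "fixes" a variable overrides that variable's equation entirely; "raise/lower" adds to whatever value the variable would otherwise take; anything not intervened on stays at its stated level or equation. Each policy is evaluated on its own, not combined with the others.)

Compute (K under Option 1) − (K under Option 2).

148

Option 1 (V := -8):
  D = 119
  V = -8
  K = 194 − 5·119 + (-8) = -409
Option 2 (D + 41):
  D = 119 + 41 = 160
  V = 49
  K = 194 − 5·160 + 49 = -557
K: -409 − (-557) = 148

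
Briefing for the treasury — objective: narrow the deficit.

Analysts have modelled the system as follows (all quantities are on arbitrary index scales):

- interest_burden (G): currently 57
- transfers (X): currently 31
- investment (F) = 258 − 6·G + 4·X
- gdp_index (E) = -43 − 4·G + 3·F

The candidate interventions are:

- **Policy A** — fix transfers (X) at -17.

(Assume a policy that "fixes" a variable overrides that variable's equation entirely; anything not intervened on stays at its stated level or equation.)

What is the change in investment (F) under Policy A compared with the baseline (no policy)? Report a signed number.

Baseline:
  G = 57
  X = 31
  F = 258 − 6·57 + 4·31 = 40
Policy A (X := -17):
  G = 57
  X = -17
  F = 258 − 6·57 + 4·(-17) = -152
Change in F: -152 − 40 = -192

-192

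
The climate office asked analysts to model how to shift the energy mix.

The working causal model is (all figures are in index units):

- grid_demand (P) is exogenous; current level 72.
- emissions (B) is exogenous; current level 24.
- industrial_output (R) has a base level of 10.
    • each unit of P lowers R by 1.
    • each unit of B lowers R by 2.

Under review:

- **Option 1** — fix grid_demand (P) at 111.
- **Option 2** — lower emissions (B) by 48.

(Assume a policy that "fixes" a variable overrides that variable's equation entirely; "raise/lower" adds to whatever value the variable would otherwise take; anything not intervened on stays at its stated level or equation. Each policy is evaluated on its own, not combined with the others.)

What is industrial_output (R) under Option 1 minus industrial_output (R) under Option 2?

-135

Option 1 (P := 111):
  P = 111
  B = 24
  R = 10 − 111 − 2·24 = -149
Option 2 (B − 48):
  P = 72
  B = 24 − 48 = -24
  R = 10 − 72 − 2·(-24) = -14
R: -149 − (-14) = -135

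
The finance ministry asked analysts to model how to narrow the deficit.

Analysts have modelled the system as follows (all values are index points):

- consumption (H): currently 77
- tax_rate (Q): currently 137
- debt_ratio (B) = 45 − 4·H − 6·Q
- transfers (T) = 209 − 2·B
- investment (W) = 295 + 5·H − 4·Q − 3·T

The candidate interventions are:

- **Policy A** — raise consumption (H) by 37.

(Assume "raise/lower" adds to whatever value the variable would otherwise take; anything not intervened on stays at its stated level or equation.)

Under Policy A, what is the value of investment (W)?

Policy A (H + 37):
  H = 77 + 37 = 114
  Q = 137
  B = 45 − 4·114 − 6·137 = -1233
  T = 209 − 2·(-1233) = 2675
  W = 295 + 5·114 − 4·137 − 3·2675 = -7708

-7708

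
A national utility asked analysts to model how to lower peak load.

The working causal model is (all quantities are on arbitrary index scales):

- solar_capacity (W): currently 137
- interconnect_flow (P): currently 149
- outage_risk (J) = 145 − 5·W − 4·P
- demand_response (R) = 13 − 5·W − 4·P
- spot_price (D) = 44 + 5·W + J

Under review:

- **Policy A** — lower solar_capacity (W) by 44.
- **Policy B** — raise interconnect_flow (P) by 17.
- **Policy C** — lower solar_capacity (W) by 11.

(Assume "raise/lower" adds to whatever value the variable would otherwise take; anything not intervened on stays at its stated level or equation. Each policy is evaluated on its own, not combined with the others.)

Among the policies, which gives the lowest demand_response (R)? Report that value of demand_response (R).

Policy A (W − 44):
  W = 137 − 44 = 93
  P = 149
  R = 13 − 5·93 − 4·149 = -1048
Policy B (P + 17):
  W = 137
  P = 149 + 17 = 166
  R = 13 − 5·137 − 4·166 = -1336
Policy C (W − 11):
  W = 137 − 11 = 126
  P = 149
  R = 13 − 5·126 − 4·149 = -1213
Comparing — Policy A: R=-1048, Policy B: R=-1336, Policy C: R=-1213. Lowest is -1336 (Policy B).

-1336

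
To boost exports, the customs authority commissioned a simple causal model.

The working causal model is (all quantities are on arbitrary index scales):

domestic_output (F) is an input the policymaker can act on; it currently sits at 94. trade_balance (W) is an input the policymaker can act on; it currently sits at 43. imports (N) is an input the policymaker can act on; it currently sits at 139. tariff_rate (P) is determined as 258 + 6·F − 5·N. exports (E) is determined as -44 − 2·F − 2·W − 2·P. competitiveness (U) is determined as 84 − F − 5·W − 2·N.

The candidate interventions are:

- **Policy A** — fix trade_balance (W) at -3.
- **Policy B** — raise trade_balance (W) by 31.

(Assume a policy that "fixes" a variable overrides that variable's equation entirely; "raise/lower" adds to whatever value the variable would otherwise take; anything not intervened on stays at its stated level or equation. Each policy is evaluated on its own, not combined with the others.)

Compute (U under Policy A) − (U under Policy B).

Policy A (W := -3):
  F = 94
  W = -3
  N = 139
  U = 84 − 94 − 5·(-3) − 2·139 = -273
Policy B (W + 31):
  F = 94
  W = 43 + 31 = 74
  N = 139
  U = 84 − 94 − 5·74 − 2·139 = -658
U: -273 − (-658) = 385

385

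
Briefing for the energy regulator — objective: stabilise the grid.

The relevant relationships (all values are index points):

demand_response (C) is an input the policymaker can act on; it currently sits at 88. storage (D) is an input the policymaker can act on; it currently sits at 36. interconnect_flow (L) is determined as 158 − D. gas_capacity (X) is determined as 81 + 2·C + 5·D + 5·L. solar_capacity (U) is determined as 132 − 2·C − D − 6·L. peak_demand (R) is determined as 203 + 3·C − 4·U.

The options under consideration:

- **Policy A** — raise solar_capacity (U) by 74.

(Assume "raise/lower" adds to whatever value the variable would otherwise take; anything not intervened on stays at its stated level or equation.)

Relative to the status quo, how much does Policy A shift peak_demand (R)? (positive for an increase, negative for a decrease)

Baseline:
  C = 88
  D = 36
  L = 158 − 36 = 122
  U = 132 − 2·88 − 36 − 6·122 = -812
  R = 203 + 3·88 − 4·(-812) = 3715
Policy A (U + 74):
  C = 88
  D = 36
  L = 158 − 36 = 122
  U = 132 − 2·88 − 36 − 6·122 (+74 from intervention) = -738
  R = 203 + 3·88 − 4·(-738) = 3419
Change in R: 3419 − 3715 = -296

-296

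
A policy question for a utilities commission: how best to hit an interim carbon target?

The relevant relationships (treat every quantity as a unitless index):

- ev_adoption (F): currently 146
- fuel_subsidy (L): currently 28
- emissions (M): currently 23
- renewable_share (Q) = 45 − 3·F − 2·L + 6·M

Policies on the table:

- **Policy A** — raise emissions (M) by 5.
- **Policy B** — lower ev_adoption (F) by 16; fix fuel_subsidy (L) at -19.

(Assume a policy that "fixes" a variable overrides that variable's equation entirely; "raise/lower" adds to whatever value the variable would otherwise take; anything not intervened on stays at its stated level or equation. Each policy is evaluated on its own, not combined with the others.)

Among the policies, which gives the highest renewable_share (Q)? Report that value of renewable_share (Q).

Policy A (M + 5):
  F = 146
  L = 28
  M = 23 + 5 = 28
  Q = 45 − 3·146 − 2·28 + 6·28 = -281
Policy B (F − 16, L := -19):
  F = 146 − 16 = 130
  L = -19
  M = 23
  Q = 45 − 3·130 − 2·(-19) + 6·23 = -169
Comparing — Policy A: Q=-281, Policy B: Q=-169. Highest is -169 (Policy B).

-169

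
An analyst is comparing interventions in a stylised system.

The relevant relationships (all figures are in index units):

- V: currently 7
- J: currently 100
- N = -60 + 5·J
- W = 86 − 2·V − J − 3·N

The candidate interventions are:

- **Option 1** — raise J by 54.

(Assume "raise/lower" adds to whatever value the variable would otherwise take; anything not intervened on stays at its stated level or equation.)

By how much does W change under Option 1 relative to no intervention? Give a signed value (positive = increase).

Baseline:
  V = 7
  J = 100
  N = -60 + 5·100 = 440
  W = 86 − 2·7 − 100 − 3·440 = -1348
Option 1 (J + 54):
  V = 7
  J = 100 + 54 = 154
  N = -60 + 5·154 = 710
  W = 86 − 2·7 − 154 − 3·710 = -2212
Change in W: -2212 − (-1348) = -864

-864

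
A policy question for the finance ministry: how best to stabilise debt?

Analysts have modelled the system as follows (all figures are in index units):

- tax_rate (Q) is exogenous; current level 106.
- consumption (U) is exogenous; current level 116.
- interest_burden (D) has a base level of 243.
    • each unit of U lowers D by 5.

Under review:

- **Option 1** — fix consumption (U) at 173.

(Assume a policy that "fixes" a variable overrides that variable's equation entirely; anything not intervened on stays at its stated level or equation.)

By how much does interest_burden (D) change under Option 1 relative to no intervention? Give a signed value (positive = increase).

-285

Baseline:
  U = 116
  D = 243 − 5·116 = -337
Option 1 (U := 173):
  U = 173
  D = 243 − 5·173 = -622
Change in D: -622 − (-337) = -285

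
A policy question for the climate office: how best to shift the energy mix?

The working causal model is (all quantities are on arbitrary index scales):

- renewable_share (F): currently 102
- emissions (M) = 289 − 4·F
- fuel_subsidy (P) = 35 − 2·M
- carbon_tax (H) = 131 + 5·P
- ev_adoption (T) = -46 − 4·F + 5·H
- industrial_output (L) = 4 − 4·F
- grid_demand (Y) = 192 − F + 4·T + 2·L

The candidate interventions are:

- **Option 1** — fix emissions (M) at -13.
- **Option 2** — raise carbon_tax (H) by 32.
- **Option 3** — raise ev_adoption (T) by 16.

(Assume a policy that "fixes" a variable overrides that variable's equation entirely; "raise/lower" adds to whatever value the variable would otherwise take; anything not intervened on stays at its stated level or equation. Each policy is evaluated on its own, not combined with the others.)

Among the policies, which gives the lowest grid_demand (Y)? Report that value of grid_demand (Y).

6186

Option 1 (M := -13):
  F = 102
  M = -13
  P = 35 − 2·(-13) = 61
  H = 131 + 5·61 = 436
  T = -46 − 4·102 + 5·436 = 1726
  L = 4 − 4·102 = -404
  Y = 192 − 102 + 4·1726 + 2·(-404) = 6186
Option 2 (H + 32):
  F = 102
  M = 289 − 4·102 = -119
  P = 35 − 2·(-119) = 273
  H = 131 + 5·273 (+32 from intervention) = 1528
  T = -46 − 4·102 + 5·1528 = 7186
  L = 4 − 4·102 = -404
  Y = 192 − 102 + 4·7186 + 2·(-404) = 28026
Option 3 (T + 16):
  F = 102
  M = 289 − 4·102 = -119
  P = 35 − 2·(-119) = 273
  H = 131 + 5·273 = 1496
  T = -46 − 4·102 + 5·1496 (+16 from intervention) = 7042
  L = 4 − 4·102 = -404
  Y = 192 − 102 + 4·7042 + 2·(-404) = 27450
Comparing — Option 1: Y=6186, Option 2: Y=28026, Option 3: Y=27450. Lowest is 6186 (Option 1).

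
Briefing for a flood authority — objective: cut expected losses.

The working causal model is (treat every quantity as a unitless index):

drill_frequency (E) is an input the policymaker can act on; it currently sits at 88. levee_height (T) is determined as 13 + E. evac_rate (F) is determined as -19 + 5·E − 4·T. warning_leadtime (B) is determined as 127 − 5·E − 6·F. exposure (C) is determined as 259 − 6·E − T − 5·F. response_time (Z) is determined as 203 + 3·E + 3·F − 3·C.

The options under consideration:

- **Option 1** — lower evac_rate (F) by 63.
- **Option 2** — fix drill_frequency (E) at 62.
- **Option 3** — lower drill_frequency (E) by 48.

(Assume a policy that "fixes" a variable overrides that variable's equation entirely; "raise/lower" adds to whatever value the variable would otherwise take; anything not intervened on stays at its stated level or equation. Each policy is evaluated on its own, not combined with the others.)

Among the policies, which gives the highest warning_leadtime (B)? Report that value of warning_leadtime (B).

Option 1 (F − 63):
  E = 88
  T = 13 + 88 = 101
  F = -19 + 5·88 − 4·101 (−63 from intervention) = -46
  B = 127 − 5·88 − 6·(-46) = -37
Option 2 (E := 62):
  E = 62
  T = 13 + 62 = 75
  F = -19 + 5·62 − 4·75 = -9
  B = 127 − 5·62 − 6·(-9) = -129
Option 3 (E − 48):
  E = 88 − 48 = 40
  T = 13 + 40 = 53
  F = -19 + 5·40 − 4·53 = -31
  B = 127 − 5·40 − 6·(-31) = 113
Comparing — Option 1: B=-37, Option 2: B=-129, Option 3: B=113. Highest is 113 (Option 3).

113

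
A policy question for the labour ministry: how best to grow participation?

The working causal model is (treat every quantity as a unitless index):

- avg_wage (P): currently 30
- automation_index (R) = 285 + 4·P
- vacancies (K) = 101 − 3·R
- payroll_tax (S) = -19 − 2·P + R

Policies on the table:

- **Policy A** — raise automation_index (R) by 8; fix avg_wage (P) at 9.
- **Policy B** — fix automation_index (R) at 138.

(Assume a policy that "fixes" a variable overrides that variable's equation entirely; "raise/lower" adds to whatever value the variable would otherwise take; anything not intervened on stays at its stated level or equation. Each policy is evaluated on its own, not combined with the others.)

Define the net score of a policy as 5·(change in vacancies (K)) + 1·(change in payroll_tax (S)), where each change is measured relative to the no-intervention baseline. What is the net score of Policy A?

1106

Baseline:
  P = 30
  R = 285 + 4·30 = 405
  K = 101 − 3·405 = -1114
  S = -19 − 2·30 + 405 = 326
Policy A (R + 8, P := 9):
  P = 9
  R = 285 + 4·9 (+8 from intervention) = 329
  K = 101 − 3·329 = -886
  S = -19 − 2·9 + 329 = 292
ΔK = -886 − (-1114) = 228; ΔS = 292 − 326 = -34
Score = 5·228 + 1·(-34) = 1106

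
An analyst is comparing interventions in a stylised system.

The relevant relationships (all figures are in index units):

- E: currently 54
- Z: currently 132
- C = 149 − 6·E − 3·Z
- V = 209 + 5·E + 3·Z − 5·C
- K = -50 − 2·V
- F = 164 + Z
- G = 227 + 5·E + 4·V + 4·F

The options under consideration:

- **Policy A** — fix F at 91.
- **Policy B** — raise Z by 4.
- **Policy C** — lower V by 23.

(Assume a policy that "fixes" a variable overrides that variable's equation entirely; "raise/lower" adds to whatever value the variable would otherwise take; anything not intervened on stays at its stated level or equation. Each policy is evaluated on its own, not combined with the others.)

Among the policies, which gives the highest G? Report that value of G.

Policy A (F := 91):
  E = 54
  Z = 132
  C = 149 − 6·54 − 3·132 = -571
  V = 209 + 5·54 + 3·132 − 5·(-571) = 3730
  F = 91
  G = 227 + 5·54 + 4·3730 + 4·91 = 15781
Policy B (Z + 4):
  E = 54
  Z = 132 + 4 = 136
  C = 149 − 6·54 − 3·136 = -583
  V = 209 + 5·54 + 3·136 − 5·(-583) = 3802
  F = 164 + 136 = 300
  G = 227 + 5·54 + 4·3802 + 4·300 = 16905
Policy C (V − 23):
  E = 54
  Z = 132
  C = 149 − 6·54 − 3·132 = -571
  V = 209 + 5·54 + 3·132 − 5·(-571) (−23 from intervention) = 3707
  F = 164 + 132 = 296
  G = 227 + 5·54 + 4·3707 + 4·296 = 16509
Comparing — Policy A: G=15781, Policy B: G=16905, Policy C: G=16509. Highest is 16905 (Policy B).

16905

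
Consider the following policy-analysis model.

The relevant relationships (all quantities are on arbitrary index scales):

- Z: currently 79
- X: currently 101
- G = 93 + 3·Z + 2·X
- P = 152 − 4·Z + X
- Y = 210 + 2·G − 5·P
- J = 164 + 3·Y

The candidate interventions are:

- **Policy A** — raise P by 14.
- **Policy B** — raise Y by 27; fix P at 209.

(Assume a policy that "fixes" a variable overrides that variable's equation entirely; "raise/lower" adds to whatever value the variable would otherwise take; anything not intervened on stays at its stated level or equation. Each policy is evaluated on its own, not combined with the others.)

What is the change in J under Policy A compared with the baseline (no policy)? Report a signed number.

-210

Baseline:
  Z = 79
  X = 101
  G = 93 + 3·79 + 2·101 = 532
  P = 152 − 4·79 + 101 = -63
  Y = 210 + 2·532 − 5·(-63) = 1589
  J = 164 + 3·1589 = 4931
Policy A (P + 14):
  Z = 79
  X = 101
  G = 93 + 3·79 + 2·101 = 532
  P = 152 − 4·79 + 101 (+14 from intervention) = -49
  Y = 210 + 2·532 − 5·(-49) = 1519
  J = 164 + 3·1519 = 4721
Change in J: 4721 − 4931 = -210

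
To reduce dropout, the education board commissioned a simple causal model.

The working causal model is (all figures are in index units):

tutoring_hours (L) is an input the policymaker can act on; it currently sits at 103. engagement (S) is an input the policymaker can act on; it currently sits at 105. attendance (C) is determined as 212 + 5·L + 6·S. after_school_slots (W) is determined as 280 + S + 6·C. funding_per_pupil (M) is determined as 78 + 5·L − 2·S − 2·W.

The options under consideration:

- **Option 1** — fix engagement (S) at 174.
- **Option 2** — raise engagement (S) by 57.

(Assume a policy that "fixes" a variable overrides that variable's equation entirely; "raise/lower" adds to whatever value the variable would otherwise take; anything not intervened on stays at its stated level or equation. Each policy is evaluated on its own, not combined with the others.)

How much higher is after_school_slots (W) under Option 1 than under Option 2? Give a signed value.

444

Option 1 (S := 174):
  L = 103
  S = 174
  C = 212 + 5·103 + 6·174 = 1771
  W = 280 + 174 + 6·1771 = 11080
Option 2 (S + 57):
  L = 103
  S = 105 + 57 = 162
  C = 212 + 5·103 + 6·162 = 1699
  W = 280 + 162 + 6·1699 = 10636
W: 11080 − 10636 = 444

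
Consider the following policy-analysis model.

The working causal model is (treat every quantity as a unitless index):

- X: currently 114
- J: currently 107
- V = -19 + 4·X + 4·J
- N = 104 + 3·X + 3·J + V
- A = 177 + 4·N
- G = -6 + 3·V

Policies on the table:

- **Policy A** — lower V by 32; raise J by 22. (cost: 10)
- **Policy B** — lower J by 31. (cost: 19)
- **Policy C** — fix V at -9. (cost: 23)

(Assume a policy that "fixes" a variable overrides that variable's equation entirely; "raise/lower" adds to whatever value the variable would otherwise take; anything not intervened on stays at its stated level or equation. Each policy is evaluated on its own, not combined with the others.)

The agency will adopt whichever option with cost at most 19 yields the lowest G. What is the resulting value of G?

2217

Policy A (V − 32, J + 22):
  X = 114
  J = 107 + 22 = 129
  V = -19 + 4·114 + 4·129 (−32 from intervention) = 921
  G = -6 + 3·921 = 2757
Policy B (J − 31):
  X = 114
  J = 107 − 31 = 76
  V = -19 + 4·114 + 4·76 = 741
  G = -6 + 3·741 = 2217
Comparing — Policy A: G=2757, Policy B: G=2217. Lowest is 2217 (Policy B).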